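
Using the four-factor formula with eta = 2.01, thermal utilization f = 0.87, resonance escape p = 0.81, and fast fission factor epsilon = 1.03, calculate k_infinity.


k_inf = eta * f * p * epsilon
k_inf = 2.01 * 0.87 * 0.81 * 1.03
k_inf = 1.4589

1.4589


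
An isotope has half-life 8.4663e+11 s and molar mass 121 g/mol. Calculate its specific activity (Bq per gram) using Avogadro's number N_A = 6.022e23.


lambda = ln(2) / t_half = ln(2) / 8.4663e+11 = 8.187132e-13 /s
SA = lambda * N_A / M
SA = 8.187132e-13 * 6.022e23 / 121
SA = 4.0746e+09 Bq/g

4.0746e+09


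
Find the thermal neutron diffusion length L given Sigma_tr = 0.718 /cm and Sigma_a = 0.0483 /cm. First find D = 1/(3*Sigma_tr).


D = 1 / (3 * Sigma_tr) = 1 / (3 * 0.718) = 0.4642526 cm
L = sqrt(D / Sigma_a)
L = sqrt(0.4642526 / 0.0483)
L = 3.1003 cm

3.1003


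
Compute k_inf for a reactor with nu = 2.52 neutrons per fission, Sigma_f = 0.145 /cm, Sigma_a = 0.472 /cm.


k_inf = nu * Sigma_f / Sigma_a
k_inf = 2.52 * 0.145 / 0.472
k_inf = 0.77415

0.77415


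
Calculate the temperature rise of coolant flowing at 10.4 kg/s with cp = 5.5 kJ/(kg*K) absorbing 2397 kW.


dT = Q / (m_dot * cp)
dT = 2397 / (10.4 * 5.5)
dT = 41.906 C

41.906


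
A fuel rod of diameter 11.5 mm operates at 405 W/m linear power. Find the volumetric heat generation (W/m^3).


r = D / 2 / 1000 = 11.5 / 2 / 1000 = 0.00575 m
q''' = q' / (pi * r^2)
q''' = 405 / (pi * 0.00575^2)
q''' = 3.8991e+06 W/m^3

3.8991e+06


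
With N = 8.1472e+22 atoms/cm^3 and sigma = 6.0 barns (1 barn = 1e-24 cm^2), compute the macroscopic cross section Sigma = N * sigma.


Sigma = N * sigma_barns * 1e-24
Sigma = 8.1472e+22 * 6.0 * 1e-24
Sigma = 0.48883 /cm

0.48883


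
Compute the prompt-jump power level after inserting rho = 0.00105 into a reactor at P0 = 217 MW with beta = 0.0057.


P1/P0 = beta / (beta - rho)
P1/P0 = 0.0057 / (0.0057 - 0.00105) = 1.225806
P1 = 217 * 1.225806 = 266.00 MW

266.00


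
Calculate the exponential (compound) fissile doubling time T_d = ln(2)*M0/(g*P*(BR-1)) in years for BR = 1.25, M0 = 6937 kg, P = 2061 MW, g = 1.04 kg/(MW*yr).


Breeding gain G = BR - 1 = 1.25 - 1 = 0.25
Fissile production rate = g * P * G = 1.04 * 2061 * 0.25 = 535.86 kg/yr
T_d = ln(2) * M0 / (g * P * G)
T_d = ln(2) * 6937 / 535.86 = 8.9732 yr

8.9732


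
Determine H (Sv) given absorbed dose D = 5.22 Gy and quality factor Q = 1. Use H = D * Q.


H = D * Q
H = 5.22 * 1
H = 5.2200 Sv

5.2200


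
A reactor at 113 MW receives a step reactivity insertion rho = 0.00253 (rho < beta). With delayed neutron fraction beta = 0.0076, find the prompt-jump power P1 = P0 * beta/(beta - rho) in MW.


P1/P0 = beta / (beta - rho)
P1/P0 = 0.0076 / (0.0076 - 0.00253) = 1.499014
P1 = 113 * 1.499014 = 169.39 MW

169.39


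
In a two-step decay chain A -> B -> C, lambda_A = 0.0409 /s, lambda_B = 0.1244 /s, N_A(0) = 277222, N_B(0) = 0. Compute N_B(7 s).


N_B(t) = lambda_A * N_A0 / (lambda_B - lambda_A) * [exp(-lambda_A*t) - exp(-lambda_B*t)]
exp(-0.0409*7) = 0.7510373; exp(-0.1244*7) = 0.4186165
N_B = 0.0409 * 277222 / (0.1244 - 0.0409) * (0.7510373 - 0.4186165)
N_B = 45139

45139


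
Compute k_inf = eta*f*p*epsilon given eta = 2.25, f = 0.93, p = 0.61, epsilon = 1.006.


k_inf = eta * f * p * epsilon
k_inf = 2.25 * 0.93 * 0.61 * 1.006
k_inf = 1.2841

1.2841


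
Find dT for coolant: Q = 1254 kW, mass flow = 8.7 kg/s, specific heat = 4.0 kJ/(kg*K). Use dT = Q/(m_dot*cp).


dT = Q / (m_dot * cp)
dT = 1254 / (8.7 * 4.0)
dT = 36.034 C

36.034


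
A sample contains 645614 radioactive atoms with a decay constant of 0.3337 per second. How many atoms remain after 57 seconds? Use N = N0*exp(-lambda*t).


N = N0 * exp(-lambda * t)
N = 645614 * exp(-0.3337 * 57)
N = 0.0035424

0.0035424


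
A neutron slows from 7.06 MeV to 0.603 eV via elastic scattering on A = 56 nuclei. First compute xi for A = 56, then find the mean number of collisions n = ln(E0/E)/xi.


xi = 1 + (A-1)^2/(2A)*ln((A-1)/(A+1)) = 0.03529286 (for A = 56)
n = ln(E0/E) / xi
n = ln(7.06e6 / 0.603) / 0.03529286
n = ln(1.170813e+07) / 0.03529286 = 461.16

461.16


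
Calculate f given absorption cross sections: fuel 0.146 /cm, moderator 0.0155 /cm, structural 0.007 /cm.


f = Sigma_a_fuel / (Sigma_a_fuel + Sigma_a_mod + Sigma_a_other)
f = 0.146 / (0.146 + 0.0155 + 0.007)
f = 0.86647

0.86647


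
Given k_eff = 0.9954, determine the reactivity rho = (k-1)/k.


rho = (k_eff - 1) / k_eff
rho = (0.9954 - 1) / 0.9954
rho = -0.0046213

-0.0046213


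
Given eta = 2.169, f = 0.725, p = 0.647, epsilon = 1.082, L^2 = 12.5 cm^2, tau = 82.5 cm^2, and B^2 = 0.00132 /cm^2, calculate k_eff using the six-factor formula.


k_inf = eta*f*p*eps = 2.169*0.725*0.647*1.082 = 1.100852
P_TNL = 1/(1 + L^2*B^2) = 1/(1 + 12.5*0.00132) = 0.9837678
P_FNL = exp(-B^2*tau) = exp(-0.00132*82.5) = 0.8968201
k_eff = k_inf * P_TNL * P_FNL = 1.100852 * 0.9837678 * 0.8968201
k_eff = 0.97124

0.97124


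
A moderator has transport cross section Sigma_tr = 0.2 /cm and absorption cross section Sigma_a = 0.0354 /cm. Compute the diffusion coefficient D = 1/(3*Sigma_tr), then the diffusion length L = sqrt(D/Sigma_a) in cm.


D = 1 / (3 * Sigma_tr) = 1 / (3 * 0.2) = 1.666667 cm
L = sqrt(D / Sigma_a)
L = sqrt(1.666667 / 0.0354)
L = 6.8616 cm

6.8616


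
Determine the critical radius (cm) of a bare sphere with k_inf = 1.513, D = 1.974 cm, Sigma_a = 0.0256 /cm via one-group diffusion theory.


L^2 = D / Sigma_a = 1.974 / 0.0256 = 77.10938 cm^2
B_m^2 = (k_inf - 1) / L^2 = (1.513 - 1) / 77.10938 = 0.006652887 /cm^2
For a bare sphere: B_g = pi/R, so R_c = pi / sqrt(B_m^2)
R_c = pi / sqrt(0.006652887) = 38.516 cm

38.516


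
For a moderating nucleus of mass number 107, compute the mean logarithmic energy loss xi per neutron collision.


xi = 1 + (A-1)^2/(2A) * ln((A-1)/(A+1))
xi = 1 + (107-1)^2/(2*107) * ln((107-1)/(107 +1))
xi = 0.018576

0.018576


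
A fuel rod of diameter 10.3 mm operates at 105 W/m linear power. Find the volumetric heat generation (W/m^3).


r = D / 2 / 1000 = 10.3 / 2 / 1000 = 0.00515 m
q''' = q' / (pi * r^2)
q''' = 105 / (pi * 0.00515^2)
q''' = 1.2602e+06 W/m^3

1.2602e+06


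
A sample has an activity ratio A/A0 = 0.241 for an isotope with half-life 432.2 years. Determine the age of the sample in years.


lambda = ln(2) / t_half = ln(2) / 432.2 = 0.001603765 /yr
t = -ln(A/A0) / lambda
t = -ln(0.241) / 0.001603765
t = 887.26 yr

887.26


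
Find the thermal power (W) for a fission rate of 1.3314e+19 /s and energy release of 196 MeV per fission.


P = fission_rate * E_MeV * 1.602e-13
P = 1.3314e+19 * 196 * 1.602e-13
P = 4.1805e+08 W

4.1805e+08


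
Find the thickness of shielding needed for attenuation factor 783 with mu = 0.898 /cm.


x = ln(factor) / mu
x = ln(783) / 0.898
x = 7.4200 cm

7.4200


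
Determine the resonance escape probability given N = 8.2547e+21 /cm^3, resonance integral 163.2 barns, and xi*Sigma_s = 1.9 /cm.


p = exp(-N * I * 1e-24 / (xi*Sigma_s))
p = exp(-8.2547e+21 * 163.2 * 1e-24 / 1.9)
p = 0.49212

0.49212


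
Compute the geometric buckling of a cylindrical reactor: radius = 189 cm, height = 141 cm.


B^2 = (2.405/R)^2 + (pi/H)^2
B^2 = (2.405/189)^2 + (pi/141)^2
B^2 = 6.5836e-04 /cm^2

6.5836e-04


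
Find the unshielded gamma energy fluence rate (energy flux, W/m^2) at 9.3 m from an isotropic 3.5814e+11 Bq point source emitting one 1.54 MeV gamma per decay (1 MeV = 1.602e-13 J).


psi = A * E * 1.602e-13 / (4*pi*r^2)
psi = 3.5814e+11 * 1.54 * 1.602e-13 / (4*pi*9.3^2)
psi = 8.1294e-05 W/m^2

8.1294e-05


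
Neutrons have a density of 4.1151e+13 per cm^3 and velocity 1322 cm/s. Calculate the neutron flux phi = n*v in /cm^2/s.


phi = n * v
phi = 4.1151e+13 * 1322
phi = 5.4402e+16 /cm^2/s

5.4402e+16


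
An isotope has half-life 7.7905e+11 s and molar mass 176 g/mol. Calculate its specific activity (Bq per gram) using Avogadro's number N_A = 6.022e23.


lambda = ln(2) / t_half = ln(2) / 7.7905e+11 = 8.897339e-13 /s
SA = lambda * N_A / M
SA = 8.897339e-13 * 6.022e23 / 176
SA = 3.0443e+09 Bq/g

3.0443e+09


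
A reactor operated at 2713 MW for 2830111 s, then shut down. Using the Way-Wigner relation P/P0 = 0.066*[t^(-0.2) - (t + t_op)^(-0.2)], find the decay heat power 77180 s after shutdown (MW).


P/P0 = 0.066 * [t^(-0.2) - (t + t_op)^(-0.2)]
P/P0 = 0.066 * [77180^(-0.2) - (77180 + 2830111)^(-0.2)]
P/P0 = 0.066 * [0.1053171 - 0.05096855] = 0.003587004
P = 2713 * 0.003587004 = 9.7315 MW

9.7315


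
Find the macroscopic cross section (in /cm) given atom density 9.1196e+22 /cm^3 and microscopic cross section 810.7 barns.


Sigma = N * sigma_barns * 1e-24
Sigma = 9.1196e+22 * 810.7 * 1e-24
Sigma = 73.933 /cm

73.933


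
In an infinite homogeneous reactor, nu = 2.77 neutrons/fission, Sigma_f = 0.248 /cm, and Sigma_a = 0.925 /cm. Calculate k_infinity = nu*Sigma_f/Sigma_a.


k_inf = nu * Sigma_f / Sigma_a
k_inf = 2.77 * 0.248 / 0.925
k_inf = 0.74266

0.74266


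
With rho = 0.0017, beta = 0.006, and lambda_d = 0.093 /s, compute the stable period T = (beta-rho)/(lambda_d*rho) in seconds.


T = (beta - rho) / (lambda_d * rho)
T = (0.006 - 0.0017) / (0.093 * 0.0017)
T = 27.198 s

27.198


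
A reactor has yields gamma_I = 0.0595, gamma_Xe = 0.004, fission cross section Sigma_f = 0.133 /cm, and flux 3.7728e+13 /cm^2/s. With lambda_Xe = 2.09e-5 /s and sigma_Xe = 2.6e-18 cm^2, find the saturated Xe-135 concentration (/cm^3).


Xe_eq = (gamma_I + gamma_Xe) * Sigma_f * phi / (lambda_Xe + sigma_Xe * phi)
Numerator = (0.0595 + 0.004) * 0.133 * 3.7728e+13 = 3.186318e+11
Denominator = 2.09e-5 + 2.6e-18 * 3.7728e+13 = 1.189928e-04
Xe_eq = 3.186318e+11 / 1.189928e-04 = 2.6777e+15 /cm^3

2.6777e+15


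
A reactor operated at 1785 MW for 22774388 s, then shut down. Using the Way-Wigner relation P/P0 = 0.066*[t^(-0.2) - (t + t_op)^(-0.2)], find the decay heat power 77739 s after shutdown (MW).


P/P0 = 0.066 * [t^(-0.2) - (t + t_op)^(-0.2)]
P/P0 = 0.066 * [77739^(-0.2) - (77739 + 22774388)^(-0.2)]
P/P0 = 0.066 * [0.1051652 - 0.03374541] = 0.004713706
P = 1785 * 0.004713706 = 8.4140 MW

8.4140


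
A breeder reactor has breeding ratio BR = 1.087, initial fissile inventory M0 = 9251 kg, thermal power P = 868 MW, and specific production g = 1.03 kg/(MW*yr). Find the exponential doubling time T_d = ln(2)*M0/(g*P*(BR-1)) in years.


Breeding gain G = BR - 1 = 1.087 - 1 = 0.087
Fissile production rate = g * P * G = 1.03 * 868 * 0.087 = 77.78148 kg/yr
T_d = ln(2) * M0 / (g * P * G)
T_d = ln(2) * 9251 / 77.78148 = 82.440 yr

82.440


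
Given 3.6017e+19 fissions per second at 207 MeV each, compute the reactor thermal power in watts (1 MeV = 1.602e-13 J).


P = fission_rate * E_MeV * 1.602e-13
P = 3.6017e+19 * 207 * 1.602e-13
P = 1.1944e+09 W

1.1944e+09


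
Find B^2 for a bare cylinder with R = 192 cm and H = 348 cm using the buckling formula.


B^2 = (2.405/R)^2 + (pi/H)^2
B^2 = (2.405/192)^2 + (pi/348)^2
B^2 = 2.3840e-04 /cm^2

2.3840e-04


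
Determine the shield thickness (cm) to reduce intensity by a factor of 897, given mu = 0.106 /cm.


x = ln(factor) / mu
x = ln(897) / 0.106
x = 64.142 cm

64.142


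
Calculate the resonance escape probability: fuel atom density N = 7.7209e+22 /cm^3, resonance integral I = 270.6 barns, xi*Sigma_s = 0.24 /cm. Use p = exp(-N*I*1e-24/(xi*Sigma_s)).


p = exp(-N * I * 1e-24 / (xi*Sigma_s))
p = exp(-7.7209e+22 * 270.6 * 1e-24 / 0.24)
p = 1.5606e-38

1.5606e-38


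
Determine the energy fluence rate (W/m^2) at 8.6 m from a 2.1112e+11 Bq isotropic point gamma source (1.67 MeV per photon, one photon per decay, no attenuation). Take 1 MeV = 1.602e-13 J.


psi = A * E * 1.602e-13 / (4*pi*r^2)
psi = 2.1112e+11 * 1.67 * 1.602e-13 / (4*pi*8.6^2)
psi = 6.0772e-05 W/m^2

6.0772e-05


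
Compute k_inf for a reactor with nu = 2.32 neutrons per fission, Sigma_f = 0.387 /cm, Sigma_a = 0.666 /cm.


k_inf = nu * Sigma_f / Sigma_a
k_inf = 2.32 * 0.387 / 0.666
k_inf = 1.3481

1.3481


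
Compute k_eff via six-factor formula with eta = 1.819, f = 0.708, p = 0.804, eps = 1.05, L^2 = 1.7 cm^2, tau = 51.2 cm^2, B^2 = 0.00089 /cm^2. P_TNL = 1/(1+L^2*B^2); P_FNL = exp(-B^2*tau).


k_inf = eta*f*p*eps = 1.819*0.708*0.804*1.05 = 1.087205
P_TNL = 1/(1 + L^2*B^2) = 1/(1 + 1.7*0.00089) = 0.9984893
P_FNL = exp(-B^2*tau) = exp(-0.00089*51.2) = 0.9554546
k_eff = k_inf * P_TNL * P_FNL = 1.087205 * 0.9984893 * 0.9554546
k_eff = 1.0372

1.0372


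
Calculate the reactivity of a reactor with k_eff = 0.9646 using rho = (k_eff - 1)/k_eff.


rho = (k_eff - 1) / k_eff
rho = (0.9646 - 1) / 0.9646
rho = -0.036699

-0.036699


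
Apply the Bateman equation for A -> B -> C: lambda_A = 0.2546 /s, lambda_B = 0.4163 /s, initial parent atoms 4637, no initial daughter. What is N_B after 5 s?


N_B(t) = lambda_A * N_A0 / (lambda_B - lambda_A) * [exp(-lambda_A*t) - exp(-lambda_B*t)]
exp(-0.2546*5) = 0.2799904; exp(-0.4163*5) = 0.1247430
N_B = 0.2546 * 4637 / (0.4163 - 0.2546) * (0.2799904 - 0.1247430)
N_B = 1133.5

1133.5


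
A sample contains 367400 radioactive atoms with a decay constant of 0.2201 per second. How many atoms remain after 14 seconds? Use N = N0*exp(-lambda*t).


N = N0 * exp(-lambda * t)
N = 367400 * exp(-0.2201 * 14)
N = 16862

16862


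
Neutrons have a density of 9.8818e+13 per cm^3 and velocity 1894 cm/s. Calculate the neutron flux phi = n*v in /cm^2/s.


phi = n * v
phi = 9.8818e+13 * 1894
phi = 1.8716e+17 /cm^2/s

1.8716e+17


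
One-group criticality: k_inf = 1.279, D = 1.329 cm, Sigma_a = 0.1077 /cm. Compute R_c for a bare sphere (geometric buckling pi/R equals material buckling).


L^2 = D / Sigma_a = 1.329 / 0.1077 = 12.33983 cm^2
B_m^2 = (k_inf - 1) / L^2 = (1.279 - 1) / 12.33983 = 0.02260971 /cm^2
For a bare sphere: B_g = pi/R, so R_c = pi / sqrt(B_m^2)
R_c = pi / sqrt(0.02260971) = 20.893 cm

20.893


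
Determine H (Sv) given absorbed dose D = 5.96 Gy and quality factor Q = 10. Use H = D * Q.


H = D * Q
H = 5.96 * 10
H = 59.600 Sv

59.600


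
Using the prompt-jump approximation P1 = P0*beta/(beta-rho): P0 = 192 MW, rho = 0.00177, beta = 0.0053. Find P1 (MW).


P1/P0 = beta / (beta - rho)
P1/P0 = 0.0053 / (0.0053 - 0.00177) = 1.501416
P1 = 192 * 1.501416 = 288.27 MW

288.27


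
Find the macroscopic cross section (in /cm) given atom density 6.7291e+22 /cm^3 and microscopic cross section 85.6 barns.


Sigma = N * sigma_barns * 1e-24
Sigma = 6.7291e+22 * 85.6 * 1e-24
Sigma = 5.7601 /cm

5.7601


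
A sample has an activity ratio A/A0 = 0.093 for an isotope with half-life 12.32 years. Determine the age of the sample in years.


lambda = ln(2) / t_half = ln(2) / 12.32 = 0.05626195 /yr
t = -ln(A/A0) / lambda
t = -ln(0.093) / 0.05626195
t = 42.216 yr

42.216


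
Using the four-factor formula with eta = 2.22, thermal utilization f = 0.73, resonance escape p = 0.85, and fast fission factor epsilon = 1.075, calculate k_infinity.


k_inf = eta * f * p * epsilon
k_inf = 2.22 * 0.73 * 0.85 * 1.075
k_inf = 1.4808

1.4808


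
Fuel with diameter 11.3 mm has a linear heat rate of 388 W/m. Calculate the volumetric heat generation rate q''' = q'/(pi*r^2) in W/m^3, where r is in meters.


r = D / 2 / 1000 = 11.3 / 2 / 1000 = 0.00565 m
q''' = q' / (pi * r^2)
q''' = 388 / (pi * 0.00565^2)
q''' = 3.8689e+06 W/m^3

3.8689e+06


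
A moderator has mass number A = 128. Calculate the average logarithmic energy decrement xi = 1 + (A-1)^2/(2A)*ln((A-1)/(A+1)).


xi = 1 + (A-1)^2/(2A) * ln((A-1)/(A+1))
xi = 1 + (128-1)^2/(2*128) * ln((128-1)/(128 +1))
xi = 0.015544

0.015544


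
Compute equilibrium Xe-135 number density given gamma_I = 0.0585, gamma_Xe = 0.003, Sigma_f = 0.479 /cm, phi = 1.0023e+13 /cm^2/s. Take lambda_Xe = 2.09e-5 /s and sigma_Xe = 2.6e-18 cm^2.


Xe_eq = (gamma_I + gamma_Xe) * Sigma_f * phi / (lambda_Xe + sigma_Xe * phi)
Numerator = (0.0585 + 0.003) * 0.479 * 1.0023e+13 = 2.952625e+11
Denominator = 2.09e-5 + 2.6e-18 * 1.0023e+13 = 4.695980e-05
Xe_eq = 2.952625e+11 / 4.695980e-05 = 6.2876e+15 /cm^3

6.2876e+15


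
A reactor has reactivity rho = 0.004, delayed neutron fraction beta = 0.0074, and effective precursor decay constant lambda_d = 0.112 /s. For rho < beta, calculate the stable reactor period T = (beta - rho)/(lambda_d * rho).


T = (beta - rho) / (lambda_d * rho)
T = (0.0074 - 0.004) / (0.112 * 0.004)
T = 7.5893 s

7.5893


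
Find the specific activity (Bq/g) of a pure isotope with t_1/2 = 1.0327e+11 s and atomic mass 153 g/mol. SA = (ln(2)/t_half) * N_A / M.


lambda = ln(2) / t_half = ln(2) / 1.0327e+11 = 6.711990e-12 /s
SA = lambda * N_A / M
SA = 6.711990e-12 * 6.022e23 / 153
SA = 2.6418e+10 Bq/g

2.6418e+10


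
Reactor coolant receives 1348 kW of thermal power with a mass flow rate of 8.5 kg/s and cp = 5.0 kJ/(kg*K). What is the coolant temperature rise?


dT = Q / (m_dot * cp)
dT = 1348 / (8.5 * 5.0)
dT = 31.718 C

31.718


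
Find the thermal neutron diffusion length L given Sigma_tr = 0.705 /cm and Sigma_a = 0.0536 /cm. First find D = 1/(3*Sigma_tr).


D = 1 / (3 * Sigma_tr) = 1 / (3 * 0.705) = 0.4728132 cm
L = sqrt(D / Sigma_a)
L = sqrt(0.4728132 / 0.0536)
L = 2.9700 cm

2.9700


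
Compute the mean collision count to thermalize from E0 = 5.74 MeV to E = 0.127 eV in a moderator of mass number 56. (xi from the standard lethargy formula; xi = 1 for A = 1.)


xi = 1 + (A-1)^2/(2A)*ln((A-1)/(A+1)) = 0.03529286 (for A = 56)
n = ln(E0/E) / xi
n = ln(5.74e6 / 0.127) / 0.03529286
n = ln(4.519685e+07) / 0.03529286 = 499.44

499.44


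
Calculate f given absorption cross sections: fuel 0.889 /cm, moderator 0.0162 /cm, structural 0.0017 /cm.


f = Sigma_a_fuel / (Sigma_a_fuel + Sigma_a_mod + Sigma_a_other)
f = 0.889 / (0.889 + 0.0162 + 0.0017)
f = 0.98026

0.98026


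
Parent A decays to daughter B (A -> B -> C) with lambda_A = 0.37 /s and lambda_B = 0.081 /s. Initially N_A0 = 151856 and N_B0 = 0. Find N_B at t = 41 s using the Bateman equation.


N_B(t) = lambda_A * N_A0 / (lambda_B - lambda_A) * [exp(-lambda_A*t) - exp(-lambda_B*t)]
exp(-0.37*41) = 2.580790e-07; exp(-0.081*41) = 0.03611670
N_B = 0.37 * 151856 / (0.081 - 0.37) * (2.580790e-07 - 0.03611670)
N_B = 7021.7

7021.7


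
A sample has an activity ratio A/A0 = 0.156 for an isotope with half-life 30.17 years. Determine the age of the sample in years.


lambda = ln(2) / t_half = ln(2) / 30.17 = 0.02297472 /yr
t = -ln(A/A0) / lambda
t = -ln(0.156) / 0.02297472
t = 80.867 yr

80.867


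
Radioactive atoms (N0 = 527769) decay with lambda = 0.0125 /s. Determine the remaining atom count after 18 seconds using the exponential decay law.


N = N0 * exp(-lambda * t)
N = 527769 * exp(-0.0125 * 18)
N = 421432

421432


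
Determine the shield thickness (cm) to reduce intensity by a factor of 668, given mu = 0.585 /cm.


x = ln(factor) / mu
x = ln(668) / 0.585
x = 11.118 cm

11.118


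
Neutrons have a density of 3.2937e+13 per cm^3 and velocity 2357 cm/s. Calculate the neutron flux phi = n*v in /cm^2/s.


phi = n * v
phi = 3.2937e+13 * 2357
phi = 7.7633e+16 /cm^2/s

7.7633e+16


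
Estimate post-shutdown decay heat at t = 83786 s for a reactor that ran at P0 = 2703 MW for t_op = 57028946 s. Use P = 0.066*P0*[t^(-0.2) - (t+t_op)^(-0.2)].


P/P0 = 0.066 * [t^(-0.2) - (t + t_op)^(-0.2)]
P/P0 = 0.066 * [83786^(-0.2) - (83786 + 57028946)^(-0.2)]
P/P0 = 0.066 * [0.1036014 - 0.02809658] = 0.004983318
P = 2703 * 0.004983318 = 13.470 MW

13.470


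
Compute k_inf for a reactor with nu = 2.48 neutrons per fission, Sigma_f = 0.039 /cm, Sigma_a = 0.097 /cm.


k_inf = nu * Sigma_f / Sigma_a
k_inf = 2.48 * 0.039 / 0.097
k_inf = 0.99711

0.99711


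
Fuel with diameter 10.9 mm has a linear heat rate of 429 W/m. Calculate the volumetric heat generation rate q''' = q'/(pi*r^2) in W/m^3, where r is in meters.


r = D / 2 / 1000 = 10.9 / 2 / 1000 = 0.00545 m
q''' = q' / (pi * r^2)
q''' = 429 / (pi * 0.00545^2)
q''' = 4.5974e+06 W/m^3

4.5974e+06


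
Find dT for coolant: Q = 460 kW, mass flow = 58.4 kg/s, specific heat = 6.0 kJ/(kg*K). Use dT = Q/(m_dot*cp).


dT = Q / (m_dot * cp)
dT = 460 / (58.4 * 6.0)
dT = 1.3128 C

1.3128


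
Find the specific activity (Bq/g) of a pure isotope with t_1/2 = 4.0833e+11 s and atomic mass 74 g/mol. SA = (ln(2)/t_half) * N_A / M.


lambda = ln(2) / t_half = ln(2) / 4.0833e+11 = 1.697517e-12 /s
SA = lambda * N_A / M
SA = 1.697517e-12 * 6.022e23 / 74
SA = 1.3814e+10 Bq/g

1.3814e+10


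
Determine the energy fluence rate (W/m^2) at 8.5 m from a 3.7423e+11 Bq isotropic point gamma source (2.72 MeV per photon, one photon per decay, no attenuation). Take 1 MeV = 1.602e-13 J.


psi = A * E * 1.602e-13 / (4*pi*r^2)
psi = 3.7423e+11 * 2.72 * 1.602e-13 / (4*pi*8.5^2)
psi = 1.7961e-04 W/m^2

1.7961e-04


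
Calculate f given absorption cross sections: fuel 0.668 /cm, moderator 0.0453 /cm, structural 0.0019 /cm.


f = Sigma_a_fuel / (Sigma_a_fuel + Sigma_a_mod + Sigma_a_other)
f = 0.668 / (0.668 + 0.0453 + 0.0019)
f = 0.93400

0.93400


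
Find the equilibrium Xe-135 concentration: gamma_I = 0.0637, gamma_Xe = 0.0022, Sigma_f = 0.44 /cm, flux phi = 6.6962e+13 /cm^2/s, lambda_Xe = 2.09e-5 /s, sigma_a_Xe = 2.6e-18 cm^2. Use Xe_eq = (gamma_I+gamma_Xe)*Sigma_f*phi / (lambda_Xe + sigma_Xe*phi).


Xe_eq = (gamma_I + gamma_Xe) * Sigma_f * phi / (lambda_Xe + sigma_Xe * phi)
Numerator = (0.0637 + 0.0022) * 0.44 * 6.6962e+13 = 1.941630e+12
Denominator = 2.09e-5 + 2.6e-18 * 6.6962e+13 = 1.950012e-04
Xe_eq = 1.941630e+12 / 1.950012e-04 = 9.9570e+15 /cm^3

9.9570e+15


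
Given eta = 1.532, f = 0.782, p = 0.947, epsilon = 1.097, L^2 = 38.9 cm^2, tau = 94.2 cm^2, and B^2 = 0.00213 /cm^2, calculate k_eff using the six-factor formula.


k_inf = eta*f*p*eps = 1.532*0.782*0.947*1.097 = 1.244578
P_TNL = 1/(1 + L^2*B^2) = 1/(1 + 38.9*0.00213) = 0.9234830
P_FNL = exp(-B^2*tau) = exp(-0.00213*94.2) = 0.8182020
k_eff = k_inf * P_TNL * P_FNL = 1.244578 * 0.9234830 * 0.8182020
k_eff = 0.94040

0.94040


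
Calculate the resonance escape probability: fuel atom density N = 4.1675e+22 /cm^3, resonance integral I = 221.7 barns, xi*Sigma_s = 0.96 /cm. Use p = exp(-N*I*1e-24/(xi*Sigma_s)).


p = exp(-N * I * 1e-24 / (xi*Sigma_s))
p = exp(-4.1675e+22 * 221.7 * 1e-24 / 0.96)
p = 6.6101e-05

6.6101e-05


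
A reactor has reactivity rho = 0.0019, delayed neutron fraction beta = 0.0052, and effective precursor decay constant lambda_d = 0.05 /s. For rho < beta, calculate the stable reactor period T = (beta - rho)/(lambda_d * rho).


T = (beta - rho) / (lambda_d * rho)
T = (0.0052 - 0.0019) / (0.05 * 0.0019)
T = 34.737 s

34.737


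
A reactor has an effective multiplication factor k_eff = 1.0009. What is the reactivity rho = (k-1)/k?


rho = (k_eff - 1) / k_eff
rho = (1.0009 - 1) / 1.0009
rho = 8.9919e-04

8.9919e-04


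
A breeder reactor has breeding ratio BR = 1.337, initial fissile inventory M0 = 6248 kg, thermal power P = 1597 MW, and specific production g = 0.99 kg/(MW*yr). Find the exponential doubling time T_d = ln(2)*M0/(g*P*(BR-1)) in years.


Breeding gain G = BR - 1 = 1.337 - 1 = 0.337
Fissile production rate = g * P * G = 0.99 * 1597 * 0.337 = 532.80711 kg/yr
T_d = ln(2) * M0 / (g * P * G)
T_d = ln(2) * 6248 / 532.80711 = 8.1282 yr

8.1282


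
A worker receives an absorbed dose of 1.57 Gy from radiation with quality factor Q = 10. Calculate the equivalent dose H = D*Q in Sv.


H = D * Q
H = 1.57 * 10
H = 15.700 Sv

15.700


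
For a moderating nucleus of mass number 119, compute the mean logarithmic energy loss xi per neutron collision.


xi = 1 + (A-1)^2/(2A) * ln((A-1)/(A+1))
xi = 1 + (119-1)^2/(2*119) * ln((119-1)/(119 +1))
xi = 0.016713

0.016713


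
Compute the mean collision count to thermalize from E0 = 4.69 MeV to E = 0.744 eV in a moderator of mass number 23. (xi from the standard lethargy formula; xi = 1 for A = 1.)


xi = 1 + (A-1)^2/(2A)*ln((A-1)/(A+1)) = 0.08448899 (for A = 23)
n = ln(E0/E) / xi
n = ln(4.69e6 / 0.744) / 0.08448899
n = ln(6.303763e+06) / 0.08448899 = 185.31

185.31


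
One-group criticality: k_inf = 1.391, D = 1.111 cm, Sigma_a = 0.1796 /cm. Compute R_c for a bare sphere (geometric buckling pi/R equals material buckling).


L^2 = D / Sigma_a = 1.111 / 0.1796 = 6.185969 cm^2
B_m^2 = (k_inf - 1) / L^2 = (1.391 - 1) / 6.185969 = 0.06320756 /cm^2
For a bare sphere: B_g = pi/R, so R_c = pi / sqrt(B_m^2)
R_c = pi / sqrt(0.06320756) = 12.496 cm

12.496


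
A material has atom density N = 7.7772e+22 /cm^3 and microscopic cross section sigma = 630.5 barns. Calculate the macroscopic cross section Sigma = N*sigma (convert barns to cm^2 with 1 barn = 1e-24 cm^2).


Sigma = N * sigma_barns * 1e-24
Sigma = 7.7772e+22 * 630.5 * 1e-24
Sigma = 49.035 /cm

49.035


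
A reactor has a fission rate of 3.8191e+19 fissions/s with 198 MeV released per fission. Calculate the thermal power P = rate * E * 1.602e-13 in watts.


P = fission_rate * E_MeV * 1.602e-13
P = 3.8191e+19 * 198 * 1.602e-13
P = 1.2114e+09 W

1.2114e+09


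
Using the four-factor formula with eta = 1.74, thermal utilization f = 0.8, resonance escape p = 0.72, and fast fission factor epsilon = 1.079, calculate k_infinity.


k_inf = eta * f * p * epsilon
k_inf = 1.74 * 0.8 * 0.72 * 1.079
k_inf = 1.0814

1.0814


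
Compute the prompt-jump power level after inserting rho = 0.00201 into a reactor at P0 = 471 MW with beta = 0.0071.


P1/P0 = beta / (beta - rho)
P1/P0 = 0.0071 / (0.0071 - 0.00201) = 1.394892
P1 = 471 * 1.394892 = 656.99 MW

656.99


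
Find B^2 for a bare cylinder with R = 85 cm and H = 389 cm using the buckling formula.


B^2 = (2.405/R)^2 + (pi/H)^2
B^2 = (2.405/85)^2 + (pi/389)^2
B^2 = 8.6578e-04 /cm^2

8.6578e-04


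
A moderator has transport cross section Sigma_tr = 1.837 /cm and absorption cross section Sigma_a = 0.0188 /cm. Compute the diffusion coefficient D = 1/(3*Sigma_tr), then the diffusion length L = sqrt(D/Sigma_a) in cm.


D = 1 / (3 * Sigma_tr) = 1 / (3 * 1.837) = 0.1814553 cm
L = sqrt(D / Sigma_a)
L = sqrt(0.1814553 / 0.0188)
L = 3.1067 cm

3.1067


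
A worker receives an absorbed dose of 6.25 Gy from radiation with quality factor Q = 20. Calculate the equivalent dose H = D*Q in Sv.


H = D * Q
H = 6.25 * 20
H = 125.00 Sv

125.00


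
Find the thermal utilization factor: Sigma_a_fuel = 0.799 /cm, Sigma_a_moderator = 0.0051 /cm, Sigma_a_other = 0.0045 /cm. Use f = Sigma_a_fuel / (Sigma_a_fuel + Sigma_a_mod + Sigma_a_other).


f = Sigma_a_fuel / (Sigma_a_fuel + Sigma_a_mod + Sigma_a_other)
f = 0.799 / (0.799 + 0.0051 + 0.0045)
f = 0.98813

0.98813


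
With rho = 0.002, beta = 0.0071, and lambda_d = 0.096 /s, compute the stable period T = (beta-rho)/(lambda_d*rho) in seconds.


T = (beta - rho) / (lambda_d * rho)
T = (0.0071 - 0.002) / (0.096 * 0.002)
T = 26.562 s

26.562


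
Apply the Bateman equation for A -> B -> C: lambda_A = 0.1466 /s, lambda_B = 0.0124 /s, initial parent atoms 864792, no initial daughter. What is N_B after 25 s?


N_B(t) = lambda_A * N_A0 / (lambda_B - lambda_A) * [exp(-lambda_A*t) - exp(-lambda_B*t)]
exp(-0.1466*25) = 0.02560417; exp(-0.0124*25) = 0.7334470
N_B = 0.1466 * 864792 / (0.0124 - 0.1466) * (0.02560417 - 0.7334470)
N_B = 668698

668698


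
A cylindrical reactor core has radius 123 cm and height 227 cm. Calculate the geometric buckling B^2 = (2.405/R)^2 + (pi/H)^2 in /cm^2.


B^2 = (2.405/R)^2 + (pi/H)^2
B^2 = (2.405/123)^2 + (pi/227)^2
B^2 = 5.7385e-04 /cm^2

5.7385e-04


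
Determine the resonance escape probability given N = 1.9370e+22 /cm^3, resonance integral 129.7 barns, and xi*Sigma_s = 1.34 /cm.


p = exp(-N * I * 1e-24 / (xi*Sigma_s))
p = exp(-1.9370e+22 * 129.7 * 1e-24 / 1.34)
p = 0.15338

0.15338


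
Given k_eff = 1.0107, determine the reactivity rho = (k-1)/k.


rho = (k_eff - 1) / k_eff
rho = (1.0107 - 1) / 1.0107
rho = 0.010587

0.010587


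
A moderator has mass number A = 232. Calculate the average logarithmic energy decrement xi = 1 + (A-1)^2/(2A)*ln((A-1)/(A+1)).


xi = 1 + (A-1)^2/(2A) * ln((A-1)/(A+1))
xi = 1 + (232-1)^2/(2*232) * ln((232-1)/(232 +1))
xi = 0.0085960

0.0085960


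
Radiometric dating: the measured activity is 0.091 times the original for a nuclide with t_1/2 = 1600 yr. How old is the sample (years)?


lambda = ln(2) / t_half = ln(2) / 1600 = 4.332170e-04 /yr
t = -ln(A/A0) / lambda
t = -ln(0.091) / 4.332170e-04
t = 5532.8 yr

5532.8


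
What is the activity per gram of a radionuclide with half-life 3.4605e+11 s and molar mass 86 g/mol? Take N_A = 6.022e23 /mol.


lambda = ln(2) / t_half = ln(2) / 3.4605e+11 = 2.003026e-12 /s
SA = lambda * N_A / M
SA = 2.003026e-12 * 6.022e23 / 86
SA = 1.4026e+10 Bq/g

1.4026e+10


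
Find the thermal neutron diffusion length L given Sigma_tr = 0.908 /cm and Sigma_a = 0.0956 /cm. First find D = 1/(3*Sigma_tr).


D = 1 / (3 * Sigma_tr) = 1 / (3 * 0.908) = 0.3671072 cm
L = sqrt(D / Sigma_a)
L = sqrt(0.3671072 / 0.0956)
L = 1.9596 cm

1.9596


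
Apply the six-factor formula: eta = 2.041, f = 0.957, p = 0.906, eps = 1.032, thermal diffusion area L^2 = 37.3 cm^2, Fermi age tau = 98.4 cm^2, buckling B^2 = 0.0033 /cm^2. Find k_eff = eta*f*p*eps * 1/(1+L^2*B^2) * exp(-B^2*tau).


k_inf = eta*f*p*eps = 2.041*0.957*0.906*1.032 = 1.826261
P_TNL = 1/(1 + L^2*B^2) = 1/(1 + 37.3*0.0033) = 0.8904006
P_FNL = exp(-B^2*tau) = exp(-0.0033*98.4) = 0.7227297
k_eff = k_inf * P_TNL * P_FNL = 1.826261 * 0.8904006 * 0.7227297
k_eff = 1.1752

1.1752


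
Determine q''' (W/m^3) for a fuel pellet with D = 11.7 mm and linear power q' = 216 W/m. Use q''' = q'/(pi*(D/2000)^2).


r = D / 2 / 1000 = 11.7 / 2 / 1000 = 0.00585 m
q''' = q' / (pi * r^2)
q''' = 216 / (pi * 0.00585^2)
q''' = 2.0091e+06 W/m^3

2.0091e+06


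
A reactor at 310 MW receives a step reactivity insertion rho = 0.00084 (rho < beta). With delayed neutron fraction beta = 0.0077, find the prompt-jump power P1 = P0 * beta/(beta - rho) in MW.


P1/P0 = beta / (beta - rho)
P1/P0 = 0.0077 / (0.0077 - 0.00084) = 1.122449
P1 = 310 * 1.122449 = 347.96 MW

347.96


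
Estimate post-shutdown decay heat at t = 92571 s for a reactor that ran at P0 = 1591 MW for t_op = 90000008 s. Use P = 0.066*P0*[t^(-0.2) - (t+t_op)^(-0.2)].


P/P0 = 0.066 * [t^(-0.2) - (t + t_op)^(-0.2)]
P/P0 = 0.066 * [92571^(-0.2) - (92571 + 90000008)^(-0.2)]
P/P0 = 0.066 * [0.1015559 - 0.02564851] = 0.005009888
P = 1591 * 0.005009888 = 7.9707 MW

7.9707


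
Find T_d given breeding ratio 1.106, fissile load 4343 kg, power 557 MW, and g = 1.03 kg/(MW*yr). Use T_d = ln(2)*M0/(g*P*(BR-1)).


Breeding gain G = BR - 1 = 1.106 - 1 = 0.106
Fissile production rate = g * P * G = 1.03 * 557 * 0.106 = 60.81326 kg/yr
T_d = ln(2) * M0 / (g * P * G)
T_d = ln(2) * 4343 / 60.81326 = 49.501 yr

49.501


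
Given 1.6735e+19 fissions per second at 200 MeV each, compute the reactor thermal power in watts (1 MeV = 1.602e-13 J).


P = fission_rate * E_MeV * 1.602e-13
P = 1.6735e+19 * 200 * 1.602e-13
P = 5.3619e+08 W

5.3619e+08


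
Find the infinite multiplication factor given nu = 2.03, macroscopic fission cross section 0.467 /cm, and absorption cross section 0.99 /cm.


k_inf = nu * Sigma_f / Sigma_a
k_inf = 2.03 * 0.467 / 0.99
k_inf = 0.95759

0.95759


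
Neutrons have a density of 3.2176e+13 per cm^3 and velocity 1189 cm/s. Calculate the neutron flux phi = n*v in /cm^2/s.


phi = n * v
phi = 3.2176e+13 * 1189
phi = 3.8257e+16 /cm^2/s

3.8257e+16


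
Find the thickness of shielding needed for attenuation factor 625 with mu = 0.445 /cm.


x = ln(factor) / mu
x = ln(625) / 0.445
x = 14.467 cm

14.467


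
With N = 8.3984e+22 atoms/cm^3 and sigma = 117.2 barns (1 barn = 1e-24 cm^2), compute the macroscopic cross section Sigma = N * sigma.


Sigma = N * sigma_barns * 1e-24
Sigma = 8.3984e+22 * 117.2 * 1e-24
Sigma = 9.8429 /cm

9.8429


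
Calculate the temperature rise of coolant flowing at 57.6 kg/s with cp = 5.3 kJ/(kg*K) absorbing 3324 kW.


dT = Q / (m_dot * cp)
dT = 3324 / (57.6 * 5.3)
dT = 10.888 C

10.888


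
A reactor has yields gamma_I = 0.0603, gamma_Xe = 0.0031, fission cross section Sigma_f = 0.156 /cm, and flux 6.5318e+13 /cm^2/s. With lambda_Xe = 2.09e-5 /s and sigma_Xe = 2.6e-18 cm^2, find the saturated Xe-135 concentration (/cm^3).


Xe_eq = (gamma_I + gamma_Xe) * Sigma_f * phi / (lambda_Xe + sigma_Xe * phi)
Numerator = (0.0603 + 0.0031) * 0.156 * 6.5318e+13 = 6.460211e+11
Denominator = 2.09e-5 + 2.6e-18 * 6.5318e+13 = 1.907268e-04
Xe_eq = 6.460211e+11 / 1.907268e-04 = 3.3872e+15 /cm^3

3.3872e+15


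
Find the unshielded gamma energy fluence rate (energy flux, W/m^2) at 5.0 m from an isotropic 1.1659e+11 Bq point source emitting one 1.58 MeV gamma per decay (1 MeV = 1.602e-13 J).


psi = A * E * 1.602e-13 / (4*pi*r^2)
psi = 1.1659e+11 * 1.58 * 1.602e-13 / (4*pi*5.0^2)
psi = 9.3936e-05 W/m^2

9.3936e-05


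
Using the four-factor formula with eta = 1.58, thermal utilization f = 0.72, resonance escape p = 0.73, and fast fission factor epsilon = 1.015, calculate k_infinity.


k_inf = eta * f * p * epsilon
k_inf = 1.58 * 0.72 * 0.73 * 1.015
k_inf = 0.84290

0.84290


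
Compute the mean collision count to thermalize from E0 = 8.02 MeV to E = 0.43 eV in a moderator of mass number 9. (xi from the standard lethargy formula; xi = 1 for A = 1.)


xi = 1 + (A-1)^2/(2A)*ln((A-1)/(A+1)) = 0.2066007 (for A = 9)
n = ln(E0/E) / xi
n = ln(8.02e6 / 0.43) / 0.2066007
n = ln(1.865116e+07) / 0.2066007 = 81.033

81.033


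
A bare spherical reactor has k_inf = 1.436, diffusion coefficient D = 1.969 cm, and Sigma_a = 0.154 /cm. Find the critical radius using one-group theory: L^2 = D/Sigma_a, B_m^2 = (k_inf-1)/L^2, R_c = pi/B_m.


L^2 = D / Sigma_a = 1.969 / 0.154 = 12.78571 cm^2
B_m^2 = (k_inf - 1) / L^2 = (1.436 - 1) / 12.78571 = 0.03410057 /cm^2
For a bare sphere: B_g = pi/R, so R_c = pi / sqrt(B_m^2)
R_c = pi / sqrt(0.03410057) = 17.013 cm

17.013


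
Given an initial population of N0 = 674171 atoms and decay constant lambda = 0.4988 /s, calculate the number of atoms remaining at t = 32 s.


N = N0 * exp(-lambda * t)
N = 674171 * exp(-0.4988 * 32)
N = 0.078838

0.078838


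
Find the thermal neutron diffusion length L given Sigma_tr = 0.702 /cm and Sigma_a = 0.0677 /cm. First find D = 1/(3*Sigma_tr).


D = 1 / (3 * Sigma_tr) = 1 / (3 * 0.702) = 0.4748338 cm
L = sqrt(D / Sigma_a)
L = sqrt(0.4748338 / 0.0677)
L = 2.6484 cm

2.6484


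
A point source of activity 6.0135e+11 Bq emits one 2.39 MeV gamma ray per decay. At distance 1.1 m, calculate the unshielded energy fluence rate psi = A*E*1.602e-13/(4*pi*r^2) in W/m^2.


psi = A * E * 1.602e-13 / (4*pi*r^2)
psi = 6.0135e+11 * 2.39 * 1.602e-13 / (4*pi*1.1^2)
psi = 0.015142 W/m^2

0.015142


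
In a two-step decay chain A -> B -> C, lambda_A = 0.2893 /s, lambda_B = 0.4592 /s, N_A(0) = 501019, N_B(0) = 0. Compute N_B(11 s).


N_B(t) = lambda_A * N_A0 / (lambda_B - lambda_A) * [exp(-lambda_A*t) - exp(-lambda_B*t)]
exp(-0.2893*11) = 0.04149012; exp(-0.4592*11) = 0.006401647
N_B = 0.2893 * 501019 / (0.4592 - 0.2893) * (0.04149012 - 0.006401647)
N_B = 29935

29935


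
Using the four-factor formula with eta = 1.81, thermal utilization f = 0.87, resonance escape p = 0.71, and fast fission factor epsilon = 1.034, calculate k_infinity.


k_inf = eta * f * p * epsilon
k_inf = 1.81 * 0.87 * 0.71 * 1.034
k_inf = 1.1561

1.1561


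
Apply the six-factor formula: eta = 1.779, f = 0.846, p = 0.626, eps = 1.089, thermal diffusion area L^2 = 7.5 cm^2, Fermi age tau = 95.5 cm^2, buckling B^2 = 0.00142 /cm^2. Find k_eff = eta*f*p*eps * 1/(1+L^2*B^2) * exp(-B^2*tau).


k_inf = eta*f*p*eps = 1.779*0.846*0.626*1.089 = 1.026003
P_TNL = 1/(1 + L^2*B^2) = 1/(1 + 7.5*0.00142) = 0.9894622
P_FNL = exp(-B^2*tau) = exp(-0.00142*95.5) = 0.8731831
k_eff = k_inf * P_TNL * P_FNL = 1.026003 * 0.9894622 * 0.8731831
k_eff = 0.88645

0.88645


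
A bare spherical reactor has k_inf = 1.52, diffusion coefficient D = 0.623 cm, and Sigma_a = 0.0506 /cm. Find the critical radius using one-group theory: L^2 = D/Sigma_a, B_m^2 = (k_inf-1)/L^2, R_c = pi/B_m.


L^2 = D / Sigma_a = 0.623 / 0.0506 = 12.31225 cm^2
B_m^2 = (k_inf - 1) / L^2 = (1.52 - 1) / 12.31225 = 0.04223436 /cm^2
For a bare sphere: B_g = pi/R, so R_c = pi / sqrt(B_m^2)
R_c = pi / sqrt(0.04223436) = 15.287 cm

15.287


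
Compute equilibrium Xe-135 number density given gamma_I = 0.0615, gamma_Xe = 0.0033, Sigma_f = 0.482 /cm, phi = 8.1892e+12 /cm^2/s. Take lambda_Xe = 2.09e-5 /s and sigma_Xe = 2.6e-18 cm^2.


Xe_eq = (gamma_I + gamma_Xe) * Sigma_f * phi / (lambda_Xe + sigma_Xe * phi)
Numerator = (0.0615 + 0.0033) * 0.482 * 8.1892e+12 = 2.557782e+11
Denominator = 2.09e-5 + 2.6e-18 * 8.1892e+12 = 4.219192e-05
Xe_eq = 2.557782e+11 / 4.219192e-05 = 6.0623e+15 /cm^3

6.0623e+15


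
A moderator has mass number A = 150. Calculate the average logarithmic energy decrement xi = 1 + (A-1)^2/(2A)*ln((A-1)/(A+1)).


xi = 1 + (A-1)^2/(2A) * ln((A-1)/(A+1))
xi = 1 + (150-1)^2/(2*150) * ln((150-1)/(150 +1))
xi = 0.013274

0.013274


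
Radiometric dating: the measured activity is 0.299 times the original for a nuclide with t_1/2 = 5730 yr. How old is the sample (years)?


lambda = ln(2) / t_half = ln(2) / 5730 = 1.209681e-04 /yr
t = -ln(A/A0) / lambda
t = -ln(0.299) / 1.209681e-04
t = 9980.4 yr

9980.4


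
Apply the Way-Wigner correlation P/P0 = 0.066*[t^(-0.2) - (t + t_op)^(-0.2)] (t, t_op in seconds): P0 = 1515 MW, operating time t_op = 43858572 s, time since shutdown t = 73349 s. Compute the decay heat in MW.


P/P0 = 0.066 * [t^(-0.2) - (t + t_op)^(-0.2)]
P/P0 = 0.066 * [73349^(-0.2) - (73349 + 43858572)^(-0.2)]
P/P0 = 0.066 * [0.1063950 - 0.02961038] = 0.005067785
P = 1515 * 0.005067785 = 7.6777 MW

7.6777


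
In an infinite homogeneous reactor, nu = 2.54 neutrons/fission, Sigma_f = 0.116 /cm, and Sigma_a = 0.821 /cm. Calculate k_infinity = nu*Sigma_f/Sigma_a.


k_inf = nu * Sigma_f / Sigma_a
k_inf = 2.54 * 0.116 / 0.821
k_inf = 0.35888

0.35888


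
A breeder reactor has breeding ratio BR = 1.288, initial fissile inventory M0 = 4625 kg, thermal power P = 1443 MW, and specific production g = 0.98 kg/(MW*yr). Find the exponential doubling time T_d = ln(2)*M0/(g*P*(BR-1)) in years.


Breeding gain G = BR - 1 = 1.288 - 1 = 0.288
Fissile production rate = g * P * G = 0.98 * 1443 * 0.288 = 407.27232 kg/yr
T_d = ln(2) * M0 / (g * P * G)
T_d = ln(2) * 4625 / 407.27232 = 7.8714 yr

7.8714


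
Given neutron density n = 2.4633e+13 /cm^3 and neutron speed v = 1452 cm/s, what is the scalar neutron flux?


phi = n * v
phi = 2.4633e+13 * 1452
phi = 3.5767e+16 /cm^2/s

3.5767e+16


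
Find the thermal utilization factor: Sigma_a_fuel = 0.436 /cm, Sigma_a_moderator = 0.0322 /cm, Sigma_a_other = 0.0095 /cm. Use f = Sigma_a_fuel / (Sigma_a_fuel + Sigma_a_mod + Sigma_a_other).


f = Sigma_a_fuel / (Sigma_a_fuel + Sigma_a_mod + Sigma_a_other)
f = 0.436 / (0.436 + 0.0322 + 0.0095)
f = 0.91271

0.91271


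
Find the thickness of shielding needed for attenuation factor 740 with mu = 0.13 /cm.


x = ln(factor) / mu
x = ln(740) / 0.13
x = 50.820 cm

50.820


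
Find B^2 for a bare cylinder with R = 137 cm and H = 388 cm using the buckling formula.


B^2 = (2.405/R)^2 + (pi/H)^2
B^2 = (2.405/137)^2 + (pi/388)^2
B^2 = 3.7373e-04 /cm^2

3.7373e-04


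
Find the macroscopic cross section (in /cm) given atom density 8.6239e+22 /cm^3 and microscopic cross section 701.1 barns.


Sigma = N * sigma_barns * 1e-24
Sigma = 8.6239e+22 * 701.1 * 1e-24
Sigma = 60.462 /cm

60.462


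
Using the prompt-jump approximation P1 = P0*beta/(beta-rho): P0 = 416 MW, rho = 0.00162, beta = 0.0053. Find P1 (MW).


P1/P0 = beta / (beta - rho)
P1/P0 = 0.0053 / (0.0053 - 0.00162) = 1.440217
P1 = 416 * 1.440217 = 599.13 MW

599.13
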